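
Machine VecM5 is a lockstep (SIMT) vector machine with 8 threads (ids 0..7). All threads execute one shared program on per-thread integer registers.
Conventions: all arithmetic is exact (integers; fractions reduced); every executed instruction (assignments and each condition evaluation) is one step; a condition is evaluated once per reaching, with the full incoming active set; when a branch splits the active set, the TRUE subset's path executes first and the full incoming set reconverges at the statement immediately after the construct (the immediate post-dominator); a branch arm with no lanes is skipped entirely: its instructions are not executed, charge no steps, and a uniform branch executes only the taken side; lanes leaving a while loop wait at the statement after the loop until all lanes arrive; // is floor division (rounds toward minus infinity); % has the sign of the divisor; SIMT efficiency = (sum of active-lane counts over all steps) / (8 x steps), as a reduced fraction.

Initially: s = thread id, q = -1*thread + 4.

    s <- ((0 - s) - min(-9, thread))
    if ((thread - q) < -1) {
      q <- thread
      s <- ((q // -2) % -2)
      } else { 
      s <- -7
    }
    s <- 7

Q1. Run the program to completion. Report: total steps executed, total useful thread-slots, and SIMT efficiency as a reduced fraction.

Answer: 6 steps, 34 useful, 17/24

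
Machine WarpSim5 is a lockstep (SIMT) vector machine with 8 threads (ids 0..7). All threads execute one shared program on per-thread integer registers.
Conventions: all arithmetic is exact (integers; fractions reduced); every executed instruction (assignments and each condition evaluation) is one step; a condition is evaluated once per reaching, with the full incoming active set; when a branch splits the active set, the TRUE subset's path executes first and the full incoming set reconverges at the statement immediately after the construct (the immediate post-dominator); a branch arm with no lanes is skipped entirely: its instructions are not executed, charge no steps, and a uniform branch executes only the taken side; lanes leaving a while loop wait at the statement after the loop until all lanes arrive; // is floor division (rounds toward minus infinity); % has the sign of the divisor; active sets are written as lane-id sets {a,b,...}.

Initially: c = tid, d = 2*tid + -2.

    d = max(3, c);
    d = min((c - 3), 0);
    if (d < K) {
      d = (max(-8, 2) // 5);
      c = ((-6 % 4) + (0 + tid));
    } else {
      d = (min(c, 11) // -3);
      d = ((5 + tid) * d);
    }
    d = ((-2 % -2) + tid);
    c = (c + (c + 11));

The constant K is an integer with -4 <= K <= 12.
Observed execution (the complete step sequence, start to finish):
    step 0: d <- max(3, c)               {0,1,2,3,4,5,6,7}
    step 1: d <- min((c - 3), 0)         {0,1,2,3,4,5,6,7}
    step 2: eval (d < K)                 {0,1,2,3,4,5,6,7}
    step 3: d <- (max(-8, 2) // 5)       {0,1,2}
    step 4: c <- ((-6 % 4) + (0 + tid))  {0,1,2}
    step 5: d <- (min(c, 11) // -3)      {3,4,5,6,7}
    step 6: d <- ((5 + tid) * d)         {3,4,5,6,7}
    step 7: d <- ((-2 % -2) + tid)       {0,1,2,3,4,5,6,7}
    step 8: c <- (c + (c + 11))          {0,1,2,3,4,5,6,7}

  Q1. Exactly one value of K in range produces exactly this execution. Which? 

Answer: K = 0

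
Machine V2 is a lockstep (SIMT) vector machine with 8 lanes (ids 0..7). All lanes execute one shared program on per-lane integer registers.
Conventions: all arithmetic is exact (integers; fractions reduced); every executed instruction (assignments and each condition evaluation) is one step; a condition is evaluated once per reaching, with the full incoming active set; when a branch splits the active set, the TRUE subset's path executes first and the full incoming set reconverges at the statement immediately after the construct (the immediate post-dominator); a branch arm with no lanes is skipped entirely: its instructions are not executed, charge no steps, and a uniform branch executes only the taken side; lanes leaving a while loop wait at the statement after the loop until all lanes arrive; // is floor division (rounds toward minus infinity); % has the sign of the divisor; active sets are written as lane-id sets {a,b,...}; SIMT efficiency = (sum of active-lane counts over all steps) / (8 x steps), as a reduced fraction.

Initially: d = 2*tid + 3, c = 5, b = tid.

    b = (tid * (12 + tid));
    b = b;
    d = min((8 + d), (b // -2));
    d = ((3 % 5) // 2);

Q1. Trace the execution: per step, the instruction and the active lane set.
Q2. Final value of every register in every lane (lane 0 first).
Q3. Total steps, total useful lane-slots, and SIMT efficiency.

step 0: b <- (tid * (12 + tid))      {0,1,2,3,4,5,6,7}
step 1: b <- b                       {0,1,2,3,4,5,6,7}
step 2: d <- min((8 + d), (b // -2)) {0,1,2,3,4,5,6,7}
step 3: d <- ((3 % 5) // 2)          {0,1,2,3,4,5,6,7}

Answer: 4 steps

d: 1,1,1,1,1,1,1,1
c: 5,5,5,5,5,5,5,5
b: 0,13,28,45,64,85,108,133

steps = 4; useful = 32; efficiency = 32/32 = 1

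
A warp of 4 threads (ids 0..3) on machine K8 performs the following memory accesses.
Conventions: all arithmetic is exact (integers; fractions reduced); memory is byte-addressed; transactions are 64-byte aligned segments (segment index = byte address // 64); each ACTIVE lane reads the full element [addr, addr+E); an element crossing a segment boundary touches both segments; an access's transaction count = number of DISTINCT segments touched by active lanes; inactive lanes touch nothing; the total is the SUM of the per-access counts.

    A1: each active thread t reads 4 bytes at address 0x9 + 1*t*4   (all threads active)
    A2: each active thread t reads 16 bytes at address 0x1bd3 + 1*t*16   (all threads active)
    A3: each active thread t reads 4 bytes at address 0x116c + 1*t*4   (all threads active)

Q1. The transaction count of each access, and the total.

A1: 1 transaction
A2: 2 transactions
A3: 1 transaction

Answer: 1,2,1; total 4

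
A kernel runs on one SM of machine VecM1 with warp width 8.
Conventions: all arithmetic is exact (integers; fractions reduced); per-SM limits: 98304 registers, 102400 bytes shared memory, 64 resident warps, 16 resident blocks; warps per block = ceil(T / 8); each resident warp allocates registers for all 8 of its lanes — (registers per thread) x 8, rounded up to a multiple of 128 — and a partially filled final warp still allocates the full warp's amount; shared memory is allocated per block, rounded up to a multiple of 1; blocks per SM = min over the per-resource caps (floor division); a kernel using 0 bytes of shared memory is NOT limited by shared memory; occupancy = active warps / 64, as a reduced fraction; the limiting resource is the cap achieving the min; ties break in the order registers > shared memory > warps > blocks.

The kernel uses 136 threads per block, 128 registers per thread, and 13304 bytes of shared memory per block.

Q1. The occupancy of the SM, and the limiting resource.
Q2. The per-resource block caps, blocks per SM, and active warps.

Answer: occupancy 51/64, limited by warps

registers: 5 blocks
shared memory: 7 blocks
warps: 3 blocks
blocks: 16 blocks

Answer: 3 blocks, 51 active warps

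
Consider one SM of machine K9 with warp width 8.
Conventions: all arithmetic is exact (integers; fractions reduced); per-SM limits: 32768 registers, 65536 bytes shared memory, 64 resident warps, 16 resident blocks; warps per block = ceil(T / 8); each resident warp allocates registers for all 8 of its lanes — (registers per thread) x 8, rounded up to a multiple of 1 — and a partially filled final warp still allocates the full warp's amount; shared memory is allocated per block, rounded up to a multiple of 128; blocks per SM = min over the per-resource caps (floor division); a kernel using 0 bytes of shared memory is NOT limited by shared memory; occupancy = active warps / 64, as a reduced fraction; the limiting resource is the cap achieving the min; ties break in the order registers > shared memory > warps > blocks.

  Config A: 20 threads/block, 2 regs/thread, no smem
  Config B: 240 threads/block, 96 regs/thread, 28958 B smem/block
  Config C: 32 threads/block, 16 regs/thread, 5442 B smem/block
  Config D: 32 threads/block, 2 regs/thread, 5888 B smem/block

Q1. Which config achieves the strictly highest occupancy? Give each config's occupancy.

occupancies: A 3/4, B 15/32, C 11/16, D 11/16

Answer: A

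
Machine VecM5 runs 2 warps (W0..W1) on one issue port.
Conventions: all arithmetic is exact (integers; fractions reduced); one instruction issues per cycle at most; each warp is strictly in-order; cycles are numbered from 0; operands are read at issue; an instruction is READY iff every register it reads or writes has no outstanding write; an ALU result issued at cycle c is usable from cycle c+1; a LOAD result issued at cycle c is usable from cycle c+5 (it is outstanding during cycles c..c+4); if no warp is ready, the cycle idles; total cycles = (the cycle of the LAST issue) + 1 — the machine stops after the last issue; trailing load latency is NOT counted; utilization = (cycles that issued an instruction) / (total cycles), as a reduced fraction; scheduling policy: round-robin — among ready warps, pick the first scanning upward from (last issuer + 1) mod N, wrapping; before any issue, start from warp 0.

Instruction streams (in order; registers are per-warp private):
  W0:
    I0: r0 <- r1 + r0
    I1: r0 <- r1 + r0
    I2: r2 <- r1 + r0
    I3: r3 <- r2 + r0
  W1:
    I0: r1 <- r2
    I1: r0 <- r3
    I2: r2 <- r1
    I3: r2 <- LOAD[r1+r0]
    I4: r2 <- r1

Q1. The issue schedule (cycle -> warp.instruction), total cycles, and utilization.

cycle 0: W0.I0
cycle 1: W1.I0
cycle 2: W0.I1
cycle 3: W1.I1
cycle 4: W0.I2
cycle 5: W1.I2
cycle 6: W0.I3
cycle 7: W1.I3
cycle 8: idle
cycle 9: idle
cycle 10: idle
cycle 11: idle
cycle 12: W1.I4

Answer: 13 cycles, utilization 9/13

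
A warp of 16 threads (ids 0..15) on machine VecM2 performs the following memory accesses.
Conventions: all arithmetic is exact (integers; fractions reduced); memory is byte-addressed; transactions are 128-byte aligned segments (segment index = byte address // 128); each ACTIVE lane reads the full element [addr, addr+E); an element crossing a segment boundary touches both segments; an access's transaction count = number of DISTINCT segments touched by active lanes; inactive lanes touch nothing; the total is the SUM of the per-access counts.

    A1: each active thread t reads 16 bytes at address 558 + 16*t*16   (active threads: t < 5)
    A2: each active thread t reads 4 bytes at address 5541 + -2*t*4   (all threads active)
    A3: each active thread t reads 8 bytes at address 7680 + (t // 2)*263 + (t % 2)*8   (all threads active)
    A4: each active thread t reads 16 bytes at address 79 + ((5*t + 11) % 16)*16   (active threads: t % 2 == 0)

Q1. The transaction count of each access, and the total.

A1: 5 transactions
A2: 2 transactions
A3: 8 transactions
A4: 3 transactions

Answer: 5,2,8,3; total 18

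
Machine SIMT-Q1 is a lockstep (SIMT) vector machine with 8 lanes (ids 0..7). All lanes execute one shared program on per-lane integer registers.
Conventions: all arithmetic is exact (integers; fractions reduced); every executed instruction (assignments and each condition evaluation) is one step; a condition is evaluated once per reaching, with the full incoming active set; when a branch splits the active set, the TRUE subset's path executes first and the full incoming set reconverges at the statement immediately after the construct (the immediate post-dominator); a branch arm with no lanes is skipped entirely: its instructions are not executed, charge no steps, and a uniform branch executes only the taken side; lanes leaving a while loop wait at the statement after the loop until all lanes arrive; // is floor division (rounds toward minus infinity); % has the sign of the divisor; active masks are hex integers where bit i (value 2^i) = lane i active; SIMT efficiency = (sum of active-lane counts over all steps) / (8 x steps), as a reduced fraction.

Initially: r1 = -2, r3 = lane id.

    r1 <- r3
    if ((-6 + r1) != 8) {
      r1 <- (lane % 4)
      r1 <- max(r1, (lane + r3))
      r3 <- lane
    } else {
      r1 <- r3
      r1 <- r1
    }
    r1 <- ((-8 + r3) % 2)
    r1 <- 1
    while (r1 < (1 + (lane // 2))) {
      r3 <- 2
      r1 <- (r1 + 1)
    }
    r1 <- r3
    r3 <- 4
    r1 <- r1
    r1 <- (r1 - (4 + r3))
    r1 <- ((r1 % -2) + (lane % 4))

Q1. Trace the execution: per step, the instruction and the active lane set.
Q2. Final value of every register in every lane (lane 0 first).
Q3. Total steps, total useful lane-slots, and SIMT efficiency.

step 0: r1 <- r3                     0xff
step 1: eval ((-6 + r1) != 8)        0xff
step 2: r1 <- (lane % 4)             0xff
step 3: r1 <- max(r1, (lane + r3))   0xff
step 4: r3 <- lane                   0xff
step 5: r1 <- ((-8 + r3) % 2)        0xff
step 6: r1 <- 1                      0xff
step 7: eval (r1 < (1 + (lane // 2))) 0xff
step 8: r3 <- 2                      0xfc
step 9: r1 <- (r1 + 1)               0xfc
step 10: eval (r1 < (1 + (lane // 2))) 0xfc
step 11: r3 <- 2                      0xf0
step 12: r1 <- (r1 + 1)               0xf0
step 13: eval (r1 < (1 + (lane // 2))) 0xf0
step 14: r3 <- 2                      0xc0
step 15: r1 <- (r1 + 1)               0xc0
step 16: eval (r1 < (1 + (lane // 2))) 0xc0
step 17: r1 <- r3                     0xff
step 18: r3 <- 4                      0xff
step 19: r1 <- r1                     0xff
step 20: r1 <- (r1 - (4 + r3))        0xff
step 21: r1 <- ((r1 % -2) + (lane % 4)) 0xff

Answer: 22 steps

r1: 0,0,2,3,0,1,2,3
r3: 4,4,4,4,4,4,4,4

steps = 22; useful = 140; efficiency = 140/176 = 35/44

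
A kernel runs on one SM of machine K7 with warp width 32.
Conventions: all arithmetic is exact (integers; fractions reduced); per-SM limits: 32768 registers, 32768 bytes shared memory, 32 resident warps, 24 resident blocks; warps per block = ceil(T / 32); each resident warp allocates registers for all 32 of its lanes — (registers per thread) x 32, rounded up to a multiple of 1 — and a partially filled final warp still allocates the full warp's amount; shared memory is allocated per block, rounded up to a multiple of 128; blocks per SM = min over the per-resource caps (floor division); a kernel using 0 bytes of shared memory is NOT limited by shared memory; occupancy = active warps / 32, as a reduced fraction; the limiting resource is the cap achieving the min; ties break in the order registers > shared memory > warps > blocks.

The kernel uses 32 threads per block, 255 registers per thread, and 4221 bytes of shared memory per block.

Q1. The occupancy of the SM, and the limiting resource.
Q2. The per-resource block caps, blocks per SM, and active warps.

Answer: occupancy 1/8, limited by registers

registers: 4 blocks
shared memory: 7 blocks
warps: 32 blocks
blocks: 24 blocks

Answer: 4 blocks, 4 active warps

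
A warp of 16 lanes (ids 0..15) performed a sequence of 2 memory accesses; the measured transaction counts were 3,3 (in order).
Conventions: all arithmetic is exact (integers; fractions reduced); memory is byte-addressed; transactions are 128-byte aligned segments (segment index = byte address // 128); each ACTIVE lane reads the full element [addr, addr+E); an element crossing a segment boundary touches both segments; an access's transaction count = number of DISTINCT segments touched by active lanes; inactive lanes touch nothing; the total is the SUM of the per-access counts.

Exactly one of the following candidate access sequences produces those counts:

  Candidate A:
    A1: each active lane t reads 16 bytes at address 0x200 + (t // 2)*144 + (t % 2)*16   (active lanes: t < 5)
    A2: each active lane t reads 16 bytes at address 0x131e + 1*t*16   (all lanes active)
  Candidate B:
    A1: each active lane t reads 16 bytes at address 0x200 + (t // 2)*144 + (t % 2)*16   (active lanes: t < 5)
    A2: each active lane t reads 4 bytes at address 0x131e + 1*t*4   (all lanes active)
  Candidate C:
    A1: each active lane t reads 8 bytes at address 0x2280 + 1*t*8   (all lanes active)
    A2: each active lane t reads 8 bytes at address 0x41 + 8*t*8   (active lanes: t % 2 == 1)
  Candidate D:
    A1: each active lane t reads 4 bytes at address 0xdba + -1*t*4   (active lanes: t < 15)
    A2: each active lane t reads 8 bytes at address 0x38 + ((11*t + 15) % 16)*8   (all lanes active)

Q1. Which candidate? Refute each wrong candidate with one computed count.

B: A2 gives 1 transaction, not 3
C: A1 gives 1 transaction, not 3
D: A1 gives 1 transaction, not 3
A: all counts match (3,3)

Answer: A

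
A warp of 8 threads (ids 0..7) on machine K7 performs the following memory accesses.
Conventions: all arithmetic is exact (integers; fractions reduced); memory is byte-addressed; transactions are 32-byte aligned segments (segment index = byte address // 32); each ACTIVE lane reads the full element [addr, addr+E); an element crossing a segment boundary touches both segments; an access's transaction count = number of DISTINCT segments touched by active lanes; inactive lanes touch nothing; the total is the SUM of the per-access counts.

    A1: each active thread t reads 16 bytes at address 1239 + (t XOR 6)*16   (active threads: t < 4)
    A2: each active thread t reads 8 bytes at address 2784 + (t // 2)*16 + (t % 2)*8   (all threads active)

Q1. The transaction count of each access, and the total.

A1: 3 transactions
A2: 2 transactions

Answer: 3,2; total 5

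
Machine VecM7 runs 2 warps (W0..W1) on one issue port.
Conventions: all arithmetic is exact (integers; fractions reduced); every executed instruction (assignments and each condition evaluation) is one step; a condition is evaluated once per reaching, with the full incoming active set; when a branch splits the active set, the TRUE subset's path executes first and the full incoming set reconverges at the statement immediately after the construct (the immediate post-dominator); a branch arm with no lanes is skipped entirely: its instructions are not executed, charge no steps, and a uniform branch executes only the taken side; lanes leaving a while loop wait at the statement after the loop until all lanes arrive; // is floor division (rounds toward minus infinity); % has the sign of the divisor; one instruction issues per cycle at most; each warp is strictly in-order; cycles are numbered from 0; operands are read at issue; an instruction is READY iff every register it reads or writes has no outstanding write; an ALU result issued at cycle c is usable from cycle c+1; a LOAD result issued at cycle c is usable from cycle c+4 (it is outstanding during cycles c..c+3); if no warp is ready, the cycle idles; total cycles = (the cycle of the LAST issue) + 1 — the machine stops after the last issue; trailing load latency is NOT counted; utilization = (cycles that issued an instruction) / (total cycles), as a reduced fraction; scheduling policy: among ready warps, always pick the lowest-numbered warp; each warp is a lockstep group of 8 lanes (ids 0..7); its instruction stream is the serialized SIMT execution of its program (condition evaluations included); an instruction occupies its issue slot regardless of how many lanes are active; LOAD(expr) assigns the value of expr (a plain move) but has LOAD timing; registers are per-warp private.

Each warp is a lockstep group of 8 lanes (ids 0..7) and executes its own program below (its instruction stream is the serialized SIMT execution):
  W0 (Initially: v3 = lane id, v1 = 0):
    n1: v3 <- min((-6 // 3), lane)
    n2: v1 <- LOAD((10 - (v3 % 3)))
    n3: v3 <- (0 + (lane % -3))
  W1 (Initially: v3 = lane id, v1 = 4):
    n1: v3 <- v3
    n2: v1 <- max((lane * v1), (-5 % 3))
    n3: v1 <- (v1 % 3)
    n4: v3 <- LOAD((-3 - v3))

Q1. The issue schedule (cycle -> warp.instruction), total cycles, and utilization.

cycle 0: W0.I0
cycle 1: W0.I1
cycle 2: W0.I2
cycle 3: W1.I0
cycle 4: W1.I1
cycle 5: W1.I2
cycle 6: W1.I3

Answer: 7 cycles, utilization 1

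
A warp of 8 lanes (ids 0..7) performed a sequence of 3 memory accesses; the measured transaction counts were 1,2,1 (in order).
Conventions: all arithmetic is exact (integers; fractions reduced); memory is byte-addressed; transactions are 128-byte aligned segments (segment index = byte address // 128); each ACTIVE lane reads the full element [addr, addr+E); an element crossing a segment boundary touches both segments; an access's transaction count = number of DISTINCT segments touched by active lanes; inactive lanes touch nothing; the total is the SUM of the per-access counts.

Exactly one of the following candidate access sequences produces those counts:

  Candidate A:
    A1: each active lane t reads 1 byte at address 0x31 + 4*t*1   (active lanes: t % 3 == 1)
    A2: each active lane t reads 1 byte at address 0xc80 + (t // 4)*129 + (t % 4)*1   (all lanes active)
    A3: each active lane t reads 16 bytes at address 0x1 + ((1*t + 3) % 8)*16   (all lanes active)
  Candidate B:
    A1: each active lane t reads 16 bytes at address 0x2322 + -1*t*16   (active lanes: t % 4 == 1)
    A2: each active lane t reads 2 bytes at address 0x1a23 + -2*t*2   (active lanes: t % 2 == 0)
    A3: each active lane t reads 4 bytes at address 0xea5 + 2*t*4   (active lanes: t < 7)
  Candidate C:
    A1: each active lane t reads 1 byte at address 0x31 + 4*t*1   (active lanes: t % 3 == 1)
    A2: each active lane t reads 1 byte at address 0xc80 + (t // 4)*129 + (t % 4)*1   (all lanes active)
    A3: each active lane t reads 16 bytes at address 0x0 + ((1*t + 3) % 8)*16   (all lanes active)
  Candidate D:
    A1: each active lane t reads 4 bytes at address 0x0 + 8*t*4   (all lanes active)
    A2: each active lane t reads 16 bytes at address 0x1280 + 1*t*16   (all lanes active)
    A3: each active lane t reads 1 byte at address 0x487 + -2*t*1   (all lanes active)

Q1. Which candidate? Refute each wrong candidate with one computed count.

A: A3 gives 2 transactions, not 1
B: A1 gives 2 transactions, not 1
D: A1 gives 2 transactions, not 1
C: all counts match (1,2,1)

Answer: C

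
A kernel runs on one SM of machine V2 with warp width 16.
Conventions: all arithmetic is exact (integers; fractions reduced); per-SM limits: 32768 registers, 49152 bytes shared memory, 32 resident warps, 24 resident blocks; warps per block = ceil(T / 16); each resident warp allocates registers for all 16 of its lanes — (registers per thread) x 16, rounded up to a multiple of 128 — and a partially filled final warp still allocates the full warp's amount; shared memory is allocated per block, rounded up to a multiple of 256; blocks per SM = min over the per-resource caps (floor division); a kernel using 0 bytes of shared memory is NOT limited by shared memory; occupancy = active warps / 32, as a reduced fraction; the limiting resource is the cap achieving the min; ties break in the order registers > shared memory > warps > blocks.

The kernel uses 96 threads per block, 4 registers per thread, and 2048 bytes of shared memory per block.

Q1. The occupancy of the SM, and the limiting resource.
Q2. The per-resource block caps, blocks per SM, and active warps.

Answer: occupancy 15/16, limited by warps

registers: 42 blocks
shared memory: 24 blocks
warps: 5 blocks
blocks: 24 blocks

Answer: 5 blocks, 30 active warps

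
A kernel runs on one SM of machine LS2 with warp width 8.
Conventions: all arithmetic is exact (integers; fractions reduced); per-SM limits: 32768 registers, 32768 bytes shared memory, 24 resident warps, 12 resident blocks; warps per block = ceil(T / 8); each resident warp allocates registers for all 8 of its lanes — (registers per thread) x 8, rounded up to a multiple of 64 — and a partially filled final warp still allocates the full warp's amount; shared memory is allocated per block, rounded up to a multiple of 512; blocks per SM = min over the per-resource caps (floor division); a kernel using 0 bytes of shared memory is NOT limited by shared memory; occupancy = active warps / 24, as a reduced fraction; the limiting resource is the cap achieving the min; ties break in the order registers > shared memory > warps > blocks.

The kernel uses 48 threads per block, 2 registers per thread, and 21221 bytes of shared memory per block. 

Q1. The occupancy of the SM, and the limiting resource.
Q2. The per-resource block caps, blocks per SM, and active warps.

Answer: occupancy 1/4, limited by shared memory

registers: 85 blocks
shared memory: 1 block
warps: 4 blocks
blocks: 12 blocks

Answer: 1 block, 6 active warps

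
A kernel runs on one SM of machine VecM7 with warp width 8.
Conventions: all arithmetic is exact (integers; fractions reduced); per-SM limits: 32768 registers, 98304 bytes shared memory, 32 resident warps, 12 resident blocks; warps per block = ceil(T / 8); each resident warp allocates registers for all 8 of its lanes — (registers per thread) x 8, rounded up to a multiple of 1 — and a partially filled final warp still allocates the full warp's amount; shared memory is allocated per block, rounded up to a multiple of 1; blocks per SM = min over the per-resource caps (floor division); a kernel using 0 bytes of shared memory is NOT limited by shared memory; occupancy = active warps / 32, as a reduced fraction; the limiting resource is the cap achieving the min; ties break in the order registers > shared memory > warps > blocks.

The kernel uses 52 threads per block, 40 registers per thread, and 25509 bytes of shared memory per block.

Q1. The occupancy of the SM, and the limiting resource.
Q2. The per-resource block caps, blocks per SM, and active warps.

Answer: occupancy 21/32, limited by shared memory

registers: 14 blocks
shared memory: 3 blocks
warps: 4 blocks
blocks: 12 blocks

Answer: 3 blocks, 21 active warps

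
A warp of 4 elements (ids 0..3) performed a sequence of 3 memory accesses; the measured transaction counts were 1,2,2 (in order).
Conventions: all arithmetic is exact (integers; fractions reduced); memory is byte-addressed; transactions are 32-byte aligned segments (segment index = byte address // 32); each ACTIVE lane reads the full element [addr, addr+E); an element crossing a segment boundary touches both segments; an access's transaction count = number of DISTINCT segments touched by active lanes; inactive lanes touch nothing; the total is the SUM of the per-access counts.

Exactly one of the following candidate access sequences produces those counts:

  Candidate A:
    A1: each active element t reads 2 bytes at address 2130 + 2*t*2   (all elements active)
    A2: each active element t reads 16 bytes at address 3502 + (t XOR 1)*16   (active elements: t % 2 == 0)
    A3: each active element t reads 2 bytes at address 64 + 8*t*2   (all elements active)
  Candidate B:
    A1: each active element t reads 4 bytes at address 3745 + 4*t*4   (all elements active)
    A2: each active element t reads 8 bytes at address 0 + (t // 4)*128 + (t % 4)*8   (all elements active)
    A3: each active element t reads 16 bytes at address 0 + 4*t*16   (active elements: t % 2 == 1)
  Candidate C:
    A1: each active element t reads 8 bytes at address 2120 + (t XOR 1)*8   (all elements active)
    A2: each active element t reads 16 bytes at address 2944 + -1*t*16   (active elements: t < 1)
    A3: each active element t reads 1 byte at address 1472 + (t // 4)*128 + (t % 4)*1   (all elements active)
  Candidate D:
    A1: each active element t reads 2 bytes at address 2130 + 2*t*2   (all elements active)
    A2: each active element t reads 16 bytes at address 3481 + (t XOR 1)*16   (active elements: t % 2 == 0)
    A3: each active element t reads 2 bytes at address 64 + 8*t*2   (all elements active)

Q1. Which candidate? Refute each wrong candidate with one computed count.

A: A2 gives 3 transactions, not 2
B: A1 gives 2 transactions, not 1
C: A1 gives 2 transactions, not 1
D: all counts match (1,2,2)

Answer: D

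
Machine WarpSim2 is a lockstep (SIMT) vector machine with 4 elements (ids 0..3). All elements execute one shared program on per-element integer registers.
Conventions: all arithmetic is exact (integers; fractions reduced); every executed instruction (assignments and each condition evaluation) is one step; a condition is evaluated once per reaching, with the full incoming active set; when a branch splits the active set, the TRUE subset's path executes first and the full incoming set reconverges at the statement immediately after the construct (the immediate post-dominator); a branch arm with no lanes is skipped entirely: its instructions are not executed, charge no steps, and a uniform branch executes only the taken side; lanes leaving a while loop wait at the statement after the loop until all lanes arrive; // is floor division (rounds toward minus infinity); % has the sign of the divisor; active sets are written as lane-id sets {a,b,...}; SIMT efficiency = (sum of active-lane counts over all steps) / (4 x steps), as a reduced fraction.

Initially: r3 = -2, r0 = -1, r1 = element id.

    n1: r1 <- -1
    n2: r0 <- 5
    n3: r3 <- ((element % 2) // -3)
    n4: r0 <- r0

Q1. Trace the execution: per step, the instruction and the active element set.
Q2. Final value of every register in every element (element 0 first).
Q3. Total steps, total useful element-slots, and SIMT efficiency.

step 0: r1 <- -1                     {0,1,2,3}
step 1: r0 <- 5                      {0,1,2,3}
step 2: r3 <- ((element % 2) // -3)  {0,1,2,3}
step 3: r0 <- r0                     {0,1,2,3}

Answer: 4 steps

r3: 0,-1,0,-1
r0: 5,5,5,5
r1: -1,-1,-1,-1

steps = 4; useful = 16; efficiency = 16/16 = 1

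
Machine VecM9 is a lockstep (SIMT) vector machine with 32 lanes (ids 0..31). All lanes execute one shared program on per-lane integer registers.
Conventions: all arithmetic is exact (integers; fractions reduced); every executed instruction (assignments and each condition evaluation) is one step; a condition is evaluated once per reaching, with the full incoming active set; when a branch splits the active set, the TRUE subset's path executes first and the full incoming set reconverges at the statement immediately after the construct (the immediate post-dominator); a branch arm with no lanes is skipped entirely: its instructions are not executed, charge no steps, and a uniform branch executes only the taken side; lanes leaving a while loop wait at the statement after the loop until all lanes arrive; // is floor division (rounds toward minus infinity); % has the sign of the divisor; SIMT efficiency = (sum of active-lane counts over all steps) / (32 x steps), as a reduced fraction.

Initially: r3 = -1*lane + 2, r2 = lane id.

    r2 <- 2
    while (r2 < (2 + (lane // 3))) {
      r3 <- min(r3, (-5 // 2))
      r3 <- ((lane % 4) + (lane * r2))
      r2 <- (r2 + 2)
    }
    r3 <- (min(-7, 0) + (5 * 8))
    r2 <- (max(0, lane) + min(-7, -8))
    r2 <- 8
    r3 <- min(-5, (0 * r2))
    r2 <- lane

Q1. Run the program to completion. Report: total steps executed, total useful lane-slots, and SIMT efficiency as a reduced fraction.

Answer: 27 steps, 564 useful, 47/72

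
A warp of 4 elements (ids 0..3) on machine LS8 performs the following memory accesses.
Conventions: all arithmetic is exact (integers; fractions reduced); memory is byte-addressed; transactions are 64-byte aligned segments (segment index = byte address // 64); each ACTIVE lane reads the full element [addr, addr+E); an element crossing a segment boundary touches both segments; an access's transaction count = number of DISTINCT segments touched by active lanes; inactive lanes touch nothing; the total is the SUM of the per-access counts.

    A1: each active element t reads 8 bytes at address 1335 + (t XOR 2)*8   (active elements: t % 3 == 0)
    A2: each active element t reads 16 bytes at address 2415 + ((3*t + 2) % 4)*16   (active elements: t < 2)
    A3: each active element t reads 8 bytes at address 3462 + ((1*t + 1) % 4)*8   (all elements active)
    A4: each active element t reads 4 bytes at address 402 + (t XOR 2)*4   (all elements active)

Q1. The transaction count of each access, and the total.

A1: 2 transactions
A2: 2 transactions
A3: 1 transaction
A4: 1 transaction

Answer: 2,2,1,1; total 6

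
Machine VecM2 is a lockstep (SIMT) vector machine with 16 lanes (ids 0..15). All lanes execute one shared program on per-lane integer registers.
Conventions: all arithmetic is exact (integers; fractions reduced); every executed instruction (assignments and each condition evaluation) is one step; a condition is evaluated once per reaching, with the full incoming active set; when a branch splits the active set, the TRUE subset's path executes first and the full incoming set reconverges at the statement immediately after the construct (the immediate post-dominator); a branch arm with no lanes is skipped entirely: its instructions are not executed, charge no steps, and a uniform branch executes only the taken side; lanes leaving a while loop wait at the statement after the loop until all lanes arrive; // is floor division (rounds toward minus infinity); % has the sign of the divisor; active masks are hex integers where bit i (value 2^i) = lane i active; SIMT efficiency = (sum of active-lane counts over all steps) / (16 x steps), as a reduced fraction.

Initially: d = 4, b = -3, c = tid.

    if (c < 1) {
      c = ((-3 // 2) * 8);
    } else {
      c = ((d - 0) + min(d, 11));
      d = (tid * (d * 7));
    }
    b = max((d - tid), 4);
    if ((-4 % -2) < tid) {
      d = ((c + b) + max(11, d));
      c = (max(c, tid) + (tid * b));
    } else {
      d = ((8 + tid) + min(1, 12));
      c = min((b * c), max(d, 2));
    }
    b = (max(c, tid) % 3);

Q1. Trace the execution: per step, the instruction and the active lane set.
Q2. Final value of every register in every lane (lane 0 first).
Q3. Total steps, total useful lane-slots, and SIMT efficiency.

step 0: eval (c < 1)                 0xffff
step 1: c <- ((-3 // 2) * 8)         0x0001
step 2: c <- ((d - 0) + min(d, 11))  0xfffe
step 3: d <- (tid * (d * 7))         0xfffe
step 4: b <- max((d - tid), 4)       0xffff
step 5: eval ((-4 % -2) < tid)       0xffff
step 6: d <- ((c + b) + max(11, d))  0xfffe
step 7: c <- (max(c, tid) + (tid * b)) 0xfffe
step 8: d <- ((8 + tid) + min(1, 12)) 0x0001
step 9: c <- min((b * c), max(d, 2)) 0x0001
step 10: b <- (max(c, tid) % 3)       0xffff

Answer: 11 steps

d: 9,63,118,173,228,283,338,393,448,503,558,613,668,723,778,833
b: 0,2,2,2,2,2,2,2,2,0,1,2,0,1,2,0
c: -64,35,116,251,440,683,980,1331,1736,2196,2710,3278,3900,4576,5306,6090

steps = 11; useful = 127; efficiency = 127/176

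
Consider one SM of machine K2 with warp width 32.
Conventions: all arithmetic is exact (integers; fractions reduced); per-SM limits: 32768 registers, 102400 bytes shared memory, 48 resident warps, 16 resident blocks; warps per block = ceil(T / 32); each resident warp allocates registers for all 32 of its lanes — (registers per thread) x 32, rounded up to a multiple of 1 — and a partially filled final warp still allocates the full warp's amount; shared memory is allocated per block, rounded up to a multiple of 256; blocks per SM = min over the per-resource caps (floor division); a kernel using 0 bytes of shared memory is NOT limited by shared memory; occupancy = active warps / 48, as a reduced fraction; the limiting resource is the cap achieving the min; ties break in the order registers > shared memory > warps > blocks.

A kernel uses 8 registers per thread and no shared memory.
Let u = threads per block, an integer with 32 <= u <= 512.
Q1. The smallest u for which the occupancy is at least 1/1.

Answer: u = 65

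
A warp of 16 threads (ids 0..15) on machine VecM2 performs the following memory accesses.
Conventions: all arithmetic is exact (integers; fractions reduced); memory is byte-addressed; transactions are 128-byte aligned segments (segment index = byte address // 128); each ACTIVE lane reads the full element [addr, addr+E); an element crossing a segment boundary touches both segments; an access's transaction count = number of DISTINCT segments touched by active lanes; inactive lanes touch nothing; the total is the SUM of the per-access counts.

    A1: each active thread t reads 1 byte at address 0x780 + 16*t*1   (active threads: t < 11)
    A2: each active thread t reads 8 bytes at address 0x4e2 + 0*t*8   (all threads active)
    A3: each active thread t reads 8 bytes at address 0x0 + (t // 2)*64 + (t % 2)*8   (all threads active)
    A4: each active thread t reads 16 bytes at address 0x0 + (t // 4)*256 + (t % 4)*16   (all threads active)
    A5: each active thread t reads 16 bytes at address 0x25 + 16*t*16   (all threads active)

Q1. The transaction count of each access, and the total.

A1: 2 transactions
A2: 1 transaction
A3: 4 transactions
A4: 4 transactions
A5: 16 transactions

Answer: 2,1,4,4,16; total 27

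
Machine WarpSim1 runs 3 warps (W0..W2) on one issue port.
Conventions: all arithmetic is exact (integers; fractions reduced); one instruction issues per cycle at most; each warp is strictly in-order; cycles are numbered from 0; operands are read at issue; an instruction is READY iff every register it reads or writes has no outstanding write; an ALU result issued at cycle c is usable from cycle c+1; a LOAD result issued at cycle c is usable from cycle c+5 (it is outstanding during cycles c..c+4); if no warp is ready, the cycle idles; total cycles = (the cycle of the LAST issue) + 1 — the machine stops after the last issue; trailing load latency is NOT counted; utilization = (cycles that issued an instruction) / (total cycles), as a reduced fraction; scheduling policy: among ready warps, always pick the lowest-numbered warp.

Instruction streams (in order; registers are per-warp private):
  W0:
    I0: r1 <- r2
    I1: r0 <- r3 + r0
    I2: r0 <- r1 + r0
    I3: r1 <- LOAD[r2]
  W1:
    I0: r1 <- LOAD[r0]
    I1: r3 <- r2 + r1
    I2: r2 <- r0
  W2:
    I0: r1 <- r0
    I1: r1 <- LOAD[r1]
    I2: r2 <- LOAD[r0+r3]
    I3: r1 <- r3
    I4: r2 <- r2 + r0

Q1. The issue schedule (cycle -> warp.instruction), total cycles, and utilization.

cycle 0: W0.I0
cycle 1: W0.I1
cycle 2: W0.I2
cycle 3: W0.I3
cycle 4: W1.I0
cycle 5: W2.I0
cycle 6: W2.I1
cycle 7: W2.I2
cycle 8: idle
cycle 9: W1.I1
cycle 10: W1.I2
cycle 11: W2.I3
cycle 12: W2.I4

Answer: 13 cycles, utilization 12/13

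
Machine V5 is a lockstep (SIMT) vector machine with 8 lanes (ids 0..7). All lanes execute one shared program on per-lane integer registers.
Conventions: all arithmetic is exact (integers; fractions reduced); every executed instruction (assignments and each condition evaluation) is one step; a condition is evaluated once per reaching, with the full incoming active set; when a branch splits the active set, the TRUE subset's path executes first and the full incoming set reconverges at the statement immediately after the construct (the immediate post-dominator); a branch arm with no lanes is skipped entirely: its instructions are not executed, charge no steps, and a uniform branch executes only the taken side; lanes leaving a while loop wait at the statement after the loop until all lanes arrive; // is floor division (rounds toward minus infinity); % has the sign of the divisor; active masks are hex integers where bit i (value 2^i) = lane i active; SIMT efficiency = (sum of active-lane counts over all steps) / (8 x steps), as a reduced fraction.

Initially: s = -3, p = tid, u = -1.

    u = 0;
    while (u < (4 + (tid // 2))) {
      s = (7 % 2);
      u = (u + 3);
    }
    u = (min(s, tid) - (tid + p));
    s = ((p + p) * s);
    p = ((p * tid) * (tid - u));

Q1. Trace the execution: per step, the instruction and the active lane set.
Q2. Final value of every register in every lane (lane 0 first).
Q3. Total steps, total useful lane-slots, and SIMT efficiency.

step 0: u <- 0                       0xff
step 1: eval (u < (4 + (tid // 2)))  0xff
step 2: s <- (7 % 2)                 0xff
step 3: u <- (u + 3)                 0xff
step 4: eval (u < (4 + (tid // 2)))  0xff
step 5: s <- (7 % 2)                 0xff
step 6: u <- (u + 3)                 0xff
step 7: eval (u < (4 + (tid // 2)))  0xff
step 8: s <- (7 % 2)                 0xc0
step 9: u <- (u + 3)                 0xc0
step 10: eval (u < (4 + (tid // 2)))  0xc0
step 11: u <- (min(s, tid) - (tid + p)) 0xff
step 12: s <- ((p + p) * s)           0xff
step 13: p <- ((p * tid) * (tid - u)) 0xff

Answer: 14 steps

s: 0,2,4,6,8,10,12,14
p: 0,2,20,72,176,350,612,980
u: 0,-1,-3,-5,-7,-9,-11,-13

steps = 14; useful = 94; efficiency = 94/112 = 47/56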